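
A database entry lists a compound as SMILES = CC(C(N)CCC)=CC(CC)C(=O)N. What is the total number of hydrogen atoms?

Walk through each heavy atom and fill implicit hydrogens from standard valence (C 4, N 3, O 2, S 2, halogen 1):
  atom 1: C, bond orders sum to 1 (valence 4) → 3 H
  atom 2: C, bond orders sum to 4 (valence 4) → 0 H
  atom 3: C, bond orders sum to 3 (valence 4) → 1 H
  atom 4: N, bond orders sum to 1 (valence 3) → 2 H
  atom 5: C, bond orders sum to 2 (valence 4) → 2 H
  atom 6: C, bond orders sum to 2 (valence 4) → 2 H
  atom 7: C, bond orders sum to 1 (valence 4) → 3 H
  atom 8: C, bond orders sum to 3 (valence 4) → 1 H
  atom 9: C, bond orders sum to 3 (valence 4) → 1 H
  atom 10: C, bond orders sum to 2 (valence 4) → 2 H
  atom 11: C, bond orders sum to 1 (valence 4) → 3 H
  atom 12: C, bond orders sum to 4 (valence 4) → 0 H
  atom 13: O, bond orders sum to 2 (valence 2) → 0 H
  atom 14: N, bond orders sum to 1 (valence 3) → 2 H
Total hydrogens: 22.

22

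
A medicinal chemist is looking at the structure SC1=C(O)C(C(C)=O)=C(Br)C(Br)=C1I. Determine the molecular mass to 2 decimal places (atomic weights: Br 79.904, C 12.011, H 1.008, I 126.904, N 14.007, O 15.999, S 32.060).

451.90 g/mol

First, the molecular formula is C8H5Br2IO2S (counting implicit H from valence).
  Br: 2 × 79.904 = 159.808
  C: 8 × 12.011 = 96.088
  H: 5 × 1.008 = 5.040
  I: 1 × 126.904 = 126.904
  O: 2 × 15.999 = 31.998
  S: 1 × 32.060 = 32.060
Sum: 2×79.904 + 8×12.011 + 5×1.008 + 1×126.904 + 2×15.999 + 1×32.060 = 451.898 → 451.90 g/mol.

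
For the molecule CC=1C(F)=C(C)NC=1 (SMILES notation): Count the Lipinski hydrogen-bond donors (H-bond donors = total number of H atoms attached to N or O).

1

Donors: find every N or O and count the H atoms it carries.
  atom 7 (N): bond orders sum to 2 → 1 H
Lipinski HBD = 1.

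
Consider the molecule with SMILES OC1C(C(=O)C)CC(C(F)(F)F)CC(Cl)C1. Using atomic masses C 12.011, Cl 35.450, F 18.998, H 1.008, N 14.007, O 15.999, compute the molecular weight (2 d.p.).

258.66 g/mol

First, the molecular formula is C10H14ClF3O2 (counting implicit H from valence).
  C: 10 × 12.011 = 120.110
  Cl: 1 × 35.450 = 35.450
  F: 3 × 18.998 = 56.994
  H: 14 × 1.008 = 14.112
  O: 2 × 15.999 = 31.998
Sum: 10×12.011 + 1×35.450 + 3×18.998 + 14×1.008 + 2×15.999 = 258.664 → 258.66 g/mol.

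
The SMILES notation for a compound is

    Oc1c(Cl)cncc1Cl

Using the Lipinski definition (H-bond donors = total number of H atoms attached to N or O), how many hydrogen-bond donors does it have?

1

Donors: find every N or O and count the H atoms it carries.
  atom 1 (O): bond orders sum to 1 → 1 H
  atom 6 (N): bond orders sum to 3 → 0 H
Lipinski HBD = 1.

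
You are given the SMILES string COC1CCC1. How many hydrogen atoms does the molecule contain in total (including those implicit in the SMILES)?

10

Walk through each heavy atom and fill implicit hydrogens from standard valence (C 4, N 3, O 2, S 2, halogen 1):
  atom 1: C, bond orders sum to 1 (valence 4) → 3 H
  atom 2: O, bond orders sum to 2 (valence 2) → 0 H
  atom 3: C, bond orders sum to 3 (valence 4) → 1 H
  atom 4: C, bond orders sum to 2 (valence 4) → 2 H
  atom 5: C, bond orders sum to 2 (valence 4) → 2 H
  atom 6: C, bond orders sum to 2 (valence 4) → 2 H
Total hydrogens: 10.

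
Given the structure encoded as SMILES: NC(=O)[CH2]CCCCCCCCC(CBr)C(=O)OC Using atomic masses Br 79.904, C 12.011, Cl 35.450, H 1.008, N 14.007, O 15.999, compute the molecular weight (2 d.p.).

336.27 g/mol

First, the molecular formula is C14H26BrNO3 (counting implicit H from valence).
  Br: 1 × 79.904 = 79.904
  C: 14 × 12.011 = 168.154
  H: 26 × 1.008 = 26.208
  N: 1 × 14.007 = 14.007
  O: 3 × 15.999 = 47.997
Sum: 1×79.904 + 14×12.011 + 26×1.008 + 1×14.007 + 3×15.999 = 336.270 → 336.27 g/mol.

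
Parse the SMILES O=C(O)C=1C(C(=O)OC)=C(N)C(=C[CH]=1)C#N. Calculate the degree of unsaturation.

Molecular formula: C10H8N2O4.
DoU = (2C + 2 + N − H − X) / 2, where X is the halogen count and O/S are ignored.
    = (2·10 + 2 + 2 − 8 − 0) / 2 = 16 / 2 = 8.

8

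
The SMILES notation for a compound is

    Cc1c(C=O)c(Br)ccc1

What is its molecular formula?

Walk through each heavy atom and fill implicit hydrogens from standard valence (C 4, N 3, O 2, S 2, halogen 1); for lowercase aromatic atoms, an aromatic c carries 1 H when it has two neighbours and 0 H with three, and aromatic n carries 0 H:
  atom 1: C, bond orders sum to 1 (valence 4) → 3 H
  atom 2: aromatic c, 3 neighbours → 0 H
  atom 3: aromatic c, 3 neighbours → 0 H
  atom 4: C, bond orders sum to 3 (valence 4) → 1 H
  atom 5: O, bond orders sum to 2 (valence 2) → 0 H
  atom 6: aromatic c, 3 neighbours → 0 H
  atom 7: Br (halogen, monovalent) → 0 H
  atom 8: aromatic c, 2 neighbours → 1 H
  atom 9: aromatic c, 2 neighbours → 1 H
  atom 10: aromatic c, 2 neighbours → 1 H
Totals → C:8, H:7, Br:1, O:1.

C8H7BrO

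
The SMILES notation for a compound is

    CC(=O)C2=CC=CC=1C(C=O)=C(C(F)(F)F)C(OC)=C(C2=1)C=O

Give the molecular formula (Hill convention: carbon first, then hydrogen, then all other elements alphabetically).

Walk through each heavy atom and fill implicit hydrogens from standard valence (C 4, N 3, O 2, S 2, halogen 1):
  atom 1: C, bond orders sum to 1 (valence 4) → 3 H
  atom 2: C, bond orders sum to 4 (valence 4) → 0 H
  atom 3: O, bond orders sum to 2 (valence 2) → 0 H
  atom 4: C, bond orders sum to 4 (valence 4) → 0 H
  atom 5: C, bond orders sum to 3 (valence 4) → 1 H
  atom 6: C, bond orders sum to 3 (valence 4) → 1 H
  atom 7: C, bond orders sum to 3 (valence 4) → 1 H
  atom 8: C, bond orders sum to 4 (valence 4) → 0 H
  atom 9: C, bond orders sum to 4 (valence 4) → 0 H
  atom 10: C, bond orders sum to 3 (valence 4) → 1 H
  atom 11: O, bond orders sum to 2 (valence 2) → 0 H
  atom 12: C, bond orders sum to 4 (valence 4) → 0 H
  atom 13: C, bond orders sum to 4 (valence 4) → 0 H
  atom 14: F (halogen, monovalent) → 0 H
  atom 15: F (halogen, monovalent) → 0 H
  atom 16: F (halogen, monovalent) → 0 H
  atom 17: C, bond orders sum to 4 (valence 4) → 0 H
  atom 18: O, bond orders sum to 2 (valence 2) → 0 H
  atom 19: C, bond orders sum to 1 (valence 4) → 3 H
  atom 20: C, bond orders sum to 4 (valence 4) → 0 H
  atom 21: C, bond orders sum to 4 (valence 4) → 0 H
  atom 22: C, bond orders sum to 3 (valence 4) → 1 H
  atom 23: O, bond orders sum to 2 (valence 2) → 0 H
Totals → C:16, H:11, F:3, O:4.

C16H11F3O4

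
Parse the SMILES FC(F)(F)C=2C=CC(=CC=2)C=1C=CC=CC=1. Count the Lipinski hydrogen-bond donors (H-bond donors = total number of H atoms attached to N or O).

0

Donors: find every N or O and count the H atoms it carries.
  (no N or O atoms present)
Lipinski HBD = 0.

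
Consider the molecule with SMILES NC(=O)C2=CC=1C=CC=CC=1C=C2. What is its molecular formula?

Walk through each heavy atom and fill implicit hydrogens from standard valence (C 4, N 3, O 2, S 2, halogen 1):
  atom 1: N, bond orders sum to 1 (valence 3) → 2 H
  atom 2: C, bond orders sum to 4 (valence 4) → 0 H
  atom 3: O, bond orders sum to 2 (valence 2) → 0 H
  atom 4: C, bond orders sum to 4 (valence 4) → 0 H
  atom 5: C, bond orders sum to 3 (valence 4) → 1 H
  atom 6: C, bond orders sum to 4 (valence 4) → 0 H
  atom 7: C, bond orders sum to 3 (valence 4) → 1 H
  atom 8: C, bond orders sum to 3 (valence 4) → 1 H
  atom 9: C, bond orders sum to 3 (valence 4) → 1 H
  atom 10: C, bond orders sum to 3 (valence 4) → 1 H
  atom 11: C, bond orders sum to 4 (valence 4) → 0 H
  atom 12: C, bond orders sum to 3 (valence 4) → 1 H
  atom 13: C, bond orders sum to 3 (valence 4) → 1 H
Totals → C:11, H:9, N:1, O:1.
In Hill order: C11H9NO.

C11H9NO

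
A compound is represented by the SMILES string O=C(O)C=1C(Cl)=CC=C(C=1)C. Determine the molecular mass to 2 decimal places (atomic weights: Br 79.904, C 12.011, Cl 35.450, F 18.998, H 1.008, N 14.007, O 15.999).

170.59 g/mol

First, the molecular formula is C8H7ClO2 (counting implicit H from valence).
  C: 8 × 12.011 = 96.088
  Cl: 1 × 35.450 = 35.450
  H: 7 × 1.008 = 7.056
  O: 2 × 15.999 = 31.998
Sum: 8×12.011 + 1×35.450 + 7×1.008 + 2×15.999 = 170.592 → 170.59 g/mol.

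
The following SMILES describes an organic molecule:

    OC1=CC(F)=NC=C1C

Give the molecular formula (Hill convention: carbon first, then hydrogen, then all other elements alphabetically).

C6H6FNO

Walk through each heavy atom and fill implicit hydrogens from standard valence (C 4, N 3, O 2, S 2, halogen 1):
  atom 1: O, bond orders sum to 1 (valence 2) → 1 H
  atom 2: C, bond orders sum to 4 (valence 4) → 0 H
  atom 3: C, bond orders sum to 3 (valence 4) → 1 H
  atom 4: C, bond orders sum to 4 (valence 4) → 0 H
  atom 5: F (halogen, monovalent) → 0 H
  atom 6: N, bond orders sum to 3 (valence 3) → 0 H
  atom 7: C, bond orders sum to 3 (valence 4) → 1 H
  atom 8: C, bond orders sum to 4 (valence 4) → 0 H
  atom 9: C, bond orders sum to 1 (valence 4) → 3 H
Totals → C:6, H:6, F:1, N:1, O:1.
In Hill order: C6H6FNO.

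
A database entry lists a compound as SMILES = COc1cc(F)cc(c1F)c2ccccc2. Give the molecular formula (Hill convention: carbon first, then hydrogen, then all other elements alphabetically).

Walk through each heavy atom and fill implicit hydrogens from standard valence (C 4, N 3, O 2, S 2, halogen 1); for lowercase aromatic atoms, an aromatic c carries 1 H when it has two neighbours and 0 H with three, and aromatic n carries 0 H:
  atom 1: C, bond orders sum to 1 (valence 4) → 3 H
  atom 2: O, bond orders sum to 2 (valence 2) → 0 H
  atom 3: aromatic c, 3 neighbours → 0 H
  atom 4: aromatic c, 2 neighbours → 1 H
  atom 5: aromatic c, 3 neighbours → 0 H
  atom 6: F (halogen, monovalent) → 0 H
  atom 7: aromatic c, 2 neighbours → 1 H
  atom 8: aromatic c, 3 neighbours → 0 H
  atom 9: aromatic c, 3 neighbours → 0 H
  atom 10: F (halogen, monovalent) → 0 H
  atom 11: aromatic c, 3 neighbours → 0 H
  atom 12: aromatic c, 2 neighbours → 1 H
  atom 13: aromatic c, 2 neighbours → 1 H
  atom 14: aromatic c, 2 neighbours → 1 H
  atom 15: aromatic c, 2 neighbours → 1 H
  atom 16: aromatic c, 2 neighbours → 1 H
Totals → C:13, H:10, F:2, O:1.

C13H10F2O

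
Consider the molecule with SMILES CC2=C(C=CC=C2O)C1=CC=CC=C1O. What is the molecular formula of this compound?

C13H12O2

Walk through each heavy atom and fill implicit hydrogens from standard valence (C 4, N 3, O 2, S 2, halogen 1):
  atom 1: C, bond orders sum to 1 (valence 4) → 3 H
  atom 2: C, bond orders sum to 4 (valence 4) → 0 H
  atom 3: C, bond orders sum to 4 (valence 4) → 0 H
  atom 4: C, bond orders sum to 3 (valence 4) → 1 H
  atom 5: C, bond orders sum to 3 (valence 4) → 1 H
  atom 6: C, bond orders sum to 3 (valence 4) → 1 H
  atom 7: C, bond orders sum to 4 (valence 4) → 0 H
  atom 8: O, bond orders sum to 1 (valence 2) → 1 H
  atom 9: C, bond orders sum to 4 (valence 4) → 0 H
  atom 10: C, bond orders sum to 3 (valence 4) → 1 H
  atom 11: C, bond orders sum to 3 (valence 4) → 1 H
  atom 12: C, bond orders sum to 3 (valence 4) → 1 H
  atom 13: C, bond orders sum to 3 (valence 4) → 1 H
  atom 14: C, bond orders sum to 4 (valence 4) → 0 H
  atom 15: O, bond orders sum to 1 (valence 2) → 1 H
Totals → C:13, H:12, O:2.
In Hill order: C13H12O2.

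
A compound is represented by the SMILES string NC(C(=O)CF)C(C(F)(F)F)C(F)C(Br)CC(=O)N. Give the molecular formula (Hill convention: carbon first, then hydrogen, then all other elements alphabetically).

Walk through each heavy atom and fill implicit hydrogens from standard valence (C 4, N 3, O 2, S 2, halogen 1):
  atom 1: N, bond orders sum to 1 (valence 3) → 2 H
  atom 2: C, bond orders sum to 3 (valence 4) → 1 H
  atom 3: C, bond orders sum to 4 (valence 4) → 0 H
  atom 4: O, bond orders sum to 2 (valence 2) → 0 H
  atom 5: C, bond orders sum to 2 (valence 4) → 2 H
  atom 6: F (halogen, monovalent) → 0 H
  atom 7: C, bond orders sum to 3 (valence 4) → 1 H
  atom 8: C, bond orders sum to 4 (valence 4) → 0 H
  atom 9: F (halogen, monovalent) → 0 H
  atom 10: F (halogen, monovalent) → 0 H
  atom 11: F (halogen, monovalent) → 0 H
  atom 12: C, bond orders sum to 3 (valence 4) → 1 H
  atom 13: F (halogen, monovalent) → 0 H
  atom 14: C, bond orders sum to 3 (valence 4) → 1 H
  atom 15: Br (halogen, monovalent) → 0 H
  atom 16: C, bond orders sum to 2 (valence 4) → 2 H
  atom 17: C, bond orders sum to 4 (valence 4) → 0 H
  atom 18: O, bond orders sum to 2 (valence 2) → 0 H
  atom 19: N, bond orders sum to 1 (valence 3) → 2 H
Totals → C:9, H:12, Br:1, F:5, N:2, O:2.

C9H12BrF5N2O2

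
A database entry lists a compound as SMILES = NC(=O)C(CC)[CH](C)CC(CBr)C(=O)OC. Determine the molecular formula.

Walk through each heavy atom and fill implicit hydrogens from standard valence (C 4, N 3, O 2, S 2, halogen 1):
  atom 1: N, bond orders sum to 1 (valence 3) → 2 H
  atom 2: C, bond orders sum to 4 (valence 4) → 0 H
  atom 3: O, bond orders sum to 2 (valence 2) → 0 H
  atom 4: C, bond orders sum to 3 (valence 4) → 1 H
  atom 5: C, bond orders sum to 2 (valence 4) → 2 H
  atom 6: C, bond orders sum to 1 (valence 4) → 3 H
  atom 7: C with explicit H count 1
  atom 8: C, bond orders sum to 1 (valence 4) → 3 H
  atom 9: C, bond orders sum to 2 (valence 4) → 2 H
  atom 10: C, bond orders sum to 3 (valence 4) → 1 H
  atom 11: C, bond orders sum to 2 (valence 4) → 2 H
  atom 12: Br (halogen, monovalent) → 0 H
  atom 13: C, bond orders sum to 4 (valence 4) → 0 H
  atom 14: O, bond orders sum to 2 (valence 2) → 0 H
  atom 15: O, bond orders sum to 2 (valence 2) → 0 H
  atom 16: C, bond orders sum to 1 (valence 4) → 3 H
Totals → C:11, H:20, Br:1, N:1, O:3.
In Hill order: C11H20BrNO3.

C11H20BrNO3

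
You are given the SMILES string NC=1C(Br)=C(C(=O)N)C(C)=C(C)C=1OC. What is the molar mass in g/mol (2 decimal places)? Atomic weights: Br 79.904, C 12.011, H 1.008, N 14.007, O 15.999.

First, the molecular formula is C10H13BrN2O2 (counting implicit H from valence).
  Br: 1 × 79.904 = 79.904
  C: 10 × 12.011 = 120.110
  H: 13 × 1.008 = 13.104
  N: 2 × 14.007 = 28.014
  O: 2 × 15.999 = 31.998
Sum: 1×79.904 + 10×12.011 + 13×1.008 + 2×14.007 + 2×15.999 = 273.130 → 273.13 g/mol.

273.13 g/mol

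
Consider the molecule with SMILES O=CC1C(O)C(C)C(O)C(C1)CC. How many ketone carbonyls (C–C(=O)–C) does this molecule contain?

0

Scan the SMILES for the ketone motif — none present.
Groups that are present: 1 aldehyde, 2 hydroxyl.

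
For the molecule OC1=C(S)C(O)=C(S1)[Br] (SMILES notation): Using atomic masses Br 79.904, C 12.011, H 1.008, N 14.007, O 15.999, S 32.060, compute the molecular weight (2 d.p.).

First, the molecular formula is C4H3BrO2S2 (counting implicit H from valence).
  Br: 1 × 79.904 = 79.904
  C: 4 × 12.011 = 48.044
  H: 3 × 1.008 = 3.024
  O: 2 × 15.999 = 31.998
  S: 2 × 32.060 = 64.120
Sum: 1×79.904 + 4×12.011 + 3×1.008 + 2×15.999 + 2×32.060 = 227.090 → 227.09 g/mol.

227.09 g/mol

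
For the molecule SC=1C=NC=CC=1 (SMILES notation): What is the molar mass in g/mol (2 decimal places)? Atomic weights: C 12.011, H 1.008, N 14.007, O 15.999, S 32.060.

First, the molecular formula is C5H5NS (counting implicit H from valence).
  C: 5 × 12.011 = 60.055
  H: 5 × 1.008 = 5.040
  N: 1 × 14.007 = 14.007
  S: 1 × 32.060 = 32.060
Sum: 5×12.011 + 5×1.008 + 1×14.007 + 1×32.060 = 111.162 → 111.16 g/mol.

111.16 g/mol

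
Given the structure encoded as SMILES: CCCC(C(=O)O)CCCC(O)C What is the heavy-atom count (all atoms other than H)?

Every atom symbol written in the SMILES (organic subset) is one heavy atom; implicit H are not written.
Heavy atoms by element → C:10, O:3.
Total: 13.

13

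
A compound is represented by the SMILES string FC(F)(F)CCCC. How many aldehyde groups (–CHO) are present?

Scan the SMILES for the aldehyde motif — none present.

0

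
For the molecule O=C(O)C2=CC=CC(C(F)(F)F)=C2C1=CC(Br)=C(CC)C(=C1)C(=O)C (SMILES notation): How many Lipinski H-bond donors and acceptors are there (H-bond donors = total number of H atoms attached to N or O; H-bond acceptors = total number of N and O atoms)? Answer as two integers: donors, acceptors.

1, 3

Donors: find every N or O and count the H atoms it carries.
  atom 1 (O): bond orders sum to 2 → 0 H
  atom 3 (O): bond orders sum to 1 → 1 H
  atom 24 (O): bond orders sum to 2 → 0 H
Lipinski HBD = 1.
Acceptors: N atoms = 0, O atoms = 3 → HBA = 3.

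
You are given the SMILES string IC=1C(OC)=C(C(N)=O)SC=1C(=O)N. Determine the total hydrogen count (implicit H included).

7

Walk through each heavy atom and fill implicit hydrogens from standard valence (C 4, N 3, O 2, S 2, halogen 1):
  atom 1: I (halogen, monovalent) → 0 H
  atom 2: C, bond orders sum to 4 (valence 4) → 0 H
  atom 3: C, bond orders sum to 4 (valence 4) → 0 H
  atom 4: O, bond orders sum to 2 (valence 2) → 0 H
  atom 5: C, bond orders sum to 1 (valence 4) → 3 H
  atom 6: C, bond orders sum to 4 (valence 4) → 0 H
  atom 7: C, bond orders sum to 4 (valence 4) → 0 H
  atom 8: N, bond orders sum to 1 (valence 3) → 2 H
  atom 9: O, bond orders sum to 2 (valence 2) → 0 H
  atom 10: S, bond orders sum to 2 (valence 2) → 0 H
  atom 11: C, bond orders sum to 4 (valence 4) → 0 H
  atom 12: C, bond orders sum to 4 (valence 4) → 0 H
  atom 13: O, bond orders sum to 2 (valence 2) → 0 H
  atom 14: N, bond orders sum to 1 (valence 3) → 2 H
Total hydrogens: 7.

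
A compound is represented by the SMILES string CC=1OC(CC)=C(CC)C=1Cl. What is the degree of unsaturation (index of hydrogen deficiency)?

3

Degree of unsaturation = (number of rings) + (number of π bonds).
Ring closures in the SMILES: 1.
π bonds: 2 double bonds (each 1 DoU) → 2 DoU from unsaturation.
Total DoU = 1 + 2 = 3.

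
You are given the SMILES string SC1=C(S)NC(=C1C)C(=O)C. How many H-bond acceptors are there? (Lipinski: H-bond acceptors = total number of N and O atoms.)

N atoms: 1; O atoms: 1.
Lipinski HBA = 1 + 1 = 2.

2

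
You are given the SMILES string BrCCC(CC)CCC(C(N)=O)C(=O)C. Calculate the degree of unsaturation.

2

Molecular formula: C11H20BrNO2.
DoU = (2C + 2 + N − H − X) / 2, where X is the halogen count and O/S are ignored.
    = (2·11 + 2 + 1 − 20 − 1) / 2 = 4 / 2 = 2.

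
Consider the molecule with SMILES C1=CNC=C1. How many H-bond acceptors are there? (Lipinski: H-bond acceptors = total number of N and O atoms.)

N atoms: 1; O atoms: 0.
Lipinski HBA = 1 + 0 = 1.

1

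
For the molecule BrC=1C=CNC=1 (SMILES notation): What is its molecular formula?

C4H4BrN

Walk through each heavy atom and fill implicit hydrogens from standard valence (C 4, N 3, O 2, S 2, halogen 1):
  atom 1: Br (halogen, monovalent) → 0 H
  atom 2: C, bond orders sum to 4 (valence 4) → 0 H
  atom 3: C, bond orders sum to 3 (valence 4) → 1 H
  atom 4: C, bond orders sum to 3 (valence 4) → 1 H
  atom 5: N, bond orders sum to 2 (valence 3) → 1 H
  atom 6: C, bond orders sum to 3 (valence 4) → 1 H
Totals → C:4, H:4, Br:1, N:1.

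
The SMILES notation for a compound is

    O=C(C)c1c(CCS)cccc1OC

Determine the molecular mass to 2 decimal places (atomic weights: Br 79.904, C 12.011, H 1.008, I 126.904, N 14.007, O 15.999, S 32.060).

210.29 g/mol

First, the molecular formula is C11H14O2S (counting implicit H from valence).
  C: 11 × 12.011 = 132.121
  H: 14 × 1.008 = 14.112
  O: 2 × 15.999 = 31.998
  S: 1 × 32.060 = 32.060
Sum: 11×12.011 + 14×1.008 + 2×15.999 + 1×32.060 = 210.291 → 210.29 g/mol.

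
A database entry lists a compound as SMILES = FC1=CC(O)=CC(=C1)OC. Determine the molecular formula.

C7H7FO2

Walk through each heavy atom and fill implicit hydrogens from standard valence (C 4, N 3, O 2, S 2, halogen 1):
  atom 1: F (halogen, monovalent) → 0 H
  atom 2: C, bond orders sum to 4 (valence 4) → 0 H
  atom 3: C, bond orders sum to 3 (valence 4) → 1 H
  atom 4: C, bond orders sum to 4 (valence 4) → 0 H
  atom 5: O, bond orders sum to 1 (valence 2) → 1 H
  atom 6: C, bond orders sum to 3 (valence 4) → 1 H
  atom 7: C, bond orders sum to 4 (valence 4) → 0 H
  atom 8: C, bond orders sum to 3 (valence 4) → 1 H
  atom 9: O, bond orders sum to 2 (valence 2) → 0 H
  atom 10: C, bond orders sum to 1 (valence 4) → 3 H
Totals → C:7, H:7, F:1, O:2.
In Hill order: C7H7FO2.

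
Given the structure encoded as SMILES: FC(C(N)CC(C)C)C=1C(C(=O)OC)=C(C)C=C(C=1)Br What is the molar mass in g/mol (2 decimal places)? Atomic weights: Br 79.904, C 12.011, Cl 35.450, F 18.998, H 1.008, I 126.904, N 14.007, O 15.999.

346.24 g/mol

First, the molecular formula is C15H21BrFNO2 (counting implicit H from valence).
  Br: 1 × 79.904 = 79.904
  C: 15 × 12.011 = 180.165
  F: 1 × 18.998 = 18.998
  H: 21 × 1.008 = 21.168
  N: 1 × 14.007 = 14.007
  O: 2 × 15.999 = 31.998
Sum: 1×79.904 + 15×12.011 + 1×18.998 + 21×1.008 + 1×14.007 + 2×15.999 = 346.240 → 346.24 g/mol.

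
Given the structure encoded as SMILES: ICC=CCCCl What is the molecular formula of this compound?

C5H8ClI

Walk through each heavy atom and fill implicit hydrogens from standard valence (C 4, N 3, O 2, S 2, halogen 1):
  atom 1: I (halogen, monovalent) → 0 H
  atom 2: C, bond orders sum to 2 (valence 4) → 2 H
  atom 3: C, bond orders sum to 3 (valence 4) → 1 H
  atom 4: C, bond orders sum to 3 (valence 4) → 1 H
  atom 5: C, bond orders sum to 2 (valence 4) → 2 H
  atom 6: C, bond orders sum to 2 (valence 4) → 2 H
  atom 7: Cl (halogen, monovalent) → 0 H
Totals → C:5, H:8, Cl:1, I:1.
In Hill order: C5H8ClI.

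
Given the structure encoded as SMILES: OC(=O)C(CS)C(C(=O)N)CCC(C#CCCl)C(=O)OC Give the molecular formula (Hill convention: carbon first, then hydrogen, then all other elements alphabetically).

C13H18ClNO5S

Walk through each heavy atom and fill implicit hydrogens from standard valence (C 4, N 3, O 2, S 2, halogen 1):
  atom 1: O, bond orders sum to 1 (valence 2) → 1 H
  atom 2: C, bond orders sum to 4 (valence 4) → 0 H
  atom 3: O, bond orders sum to 2 (valence 2) → 0 H
  atom 4: C, bond orders sum to 3 (valence 4) → 1 H
  atom 5: C, bond orders sum to 2 (valence 4) → 2 H
  atom 6: S, bond orders sum to 1 (valence 2) → 1 H
  atom 7: C, bond orders sum to 3 (valence 4) → 1 H
  atom 8: C, bond orders sum to 4 (valence 4) → 0 H
  atom 9: O, bond orders sum to 2 (valence 2) → 0 H
  atom 10: N, bond orders sum to 1 (valence 3) → 2 H
  atom 11: C, bond orders sum to 2 (valence 4) → 2 H
  atom 12: C, bond orders sum to 2 (valence 4) → 2 H
  atom 13: C, bond orders sum to 3 (valence 4) → 1 H
  atom 14: C, bond orders sum to 4 (valence 4) → 0 H
  atom 15: C, bond orders sum to 4 (valence 4) → 0 H
  atom 16: C, bond orders sum to 2 (valence 4) → 2 H
  atom 17: Cl (halogen, monovalent) → 0 H
  atom 18: C, bond orders sum to 4 (valence 4) → 0 H
  atom 19: O, bond orders sum to 2 (valence 2) → 0 H
  atom 20: O, bond orders sum to 2 (valence 2) → 0 H
  atom 21: C, bond orders sum to 1 (valence 4) → 3 H
Totals → C:13, H:18, Cl:1, N:1, O:5, S:1.
In Hill order: C13H18ClNO5S.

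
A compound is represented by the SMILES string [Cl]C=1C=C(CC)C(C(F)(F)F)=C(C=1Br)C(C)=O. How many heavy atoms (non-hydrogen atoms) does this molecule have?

17

Every atom symbol written in the SMILES (organic subset) is one heavy atom; implicit H are not written.
Heavy atoms by element → Br:1, C:11, Cl:1, F:3, O:1.
Total: 17.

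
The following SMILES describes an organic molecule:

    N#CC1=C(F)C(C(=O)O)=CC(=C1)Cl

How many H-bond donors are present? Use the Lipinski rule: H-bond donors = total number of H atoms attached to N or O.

1

Donors: find every N or O and count the H atoms it carries.
  atom 1 (N): bond orders sum to 3 → 0 H
  atom 8 (O): bond orders sum to 2 → 0 H
  atom 9 (O): bond orders sum to 1 → 1 H
Lipinski HBD = 1.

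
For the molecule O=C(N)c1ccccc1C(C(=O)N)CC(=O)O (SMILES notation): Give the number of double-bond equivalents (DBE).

Molecular formula: C11H12N2O4.
DoU = (2C + 2 + N − H − X) / 2, where X is the halogen count and O/S are ignored.
    = (2·11 + 2 + 2 − 12 − 0) / 2 = 14 / 2 = 7.

7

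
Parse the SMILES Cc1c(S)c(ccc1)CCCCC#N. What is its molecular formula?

Walk through each heavy atom and fill implicit hydrogens from standard valence (C 4, N 3, O 2, S 2, halogen 1); for lowercase aromatic atoms, an aromatic c carries 1 H when it has two neighbours and 0 H with three, and aromatic n carries 0 H:
  atom 1: C, bond orders sum to 1 (valence 4) → 3 H
  atom 2: aromatic c, 3 neighbours → 0 H
  atom 3: aromatic c, 3 neighbours → 0 H
  atom 4: S, bond orders sum to 1 (valence 2) → 1 H
  atom 5: aromatic c, 3 neighbours → 0 H
  atom 6: aromatic c, 2 neighbours → 1 H
  atom 7: aromatic c, 2 neighbours → 1 H
  atom 8: aromatic c, 2 neighbours → 1 H
  atom 9: C, bond orders sum to 2 (valence 4) → 2 H
  atom 10: C, bond orders sum to 2 (valence 4) → 2 H
  atom 11: C, bond orders sum to 2 (valence 4) → 2 H
  atom 12: C, bond orders sum to 2 (valence 4) → 2 H
  atom 13: C, bond orders sum to 4 (valence 4) → 0 H
  atom 14: N, bond orders sum to 3 (valence 3) → 0 H
Totals → C:12, H:15, N:1, S:1.

C12H15NS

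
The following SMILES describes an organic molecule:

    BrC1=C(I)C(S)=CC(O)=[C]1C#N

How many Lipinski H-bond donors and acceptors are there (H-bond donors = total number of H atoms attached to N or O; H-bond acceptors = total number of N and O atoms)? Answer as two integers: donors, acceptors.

Donors: find every N or O and count the H atoms it carries.
  atom 9 (O): bond orders sum to 1 → 1 H
  atom 12 (N): bond orders sum to 3 → 0 H
Lipinski HBD = 1.
Acceptors: N atoms = 1, O atoms = 1 → HBA = 2.

1, 2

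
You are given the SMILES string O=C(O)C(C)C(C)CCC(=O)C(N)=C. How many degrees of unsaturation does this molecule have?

3

Degree of unsaturation = (number of rings) + (number of π bonds).
Ring closures in the SMILES: 0.
π bonds: 3 double bonds (each 1 DoU) → 3 DoU from unsaturation.
Total DoU = 0 + 3 = 3.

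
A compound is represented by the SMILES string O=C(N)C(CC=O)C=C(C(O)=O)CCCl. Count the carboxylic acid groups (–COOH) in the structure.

1

The carboxylic acid motif appears at heavy-atom position 10 in the SMILES.
Other groups present: 1 aldehyde, 1 alkene, 1 amide.
Carboxylic acid count: 1.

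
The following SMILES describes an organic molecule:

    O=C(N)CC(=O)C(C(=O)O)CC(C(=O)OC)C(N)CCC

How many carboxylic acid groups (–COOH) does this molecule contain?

1

The carboxylic acid motif appears at heavy-atom position 8 in the SMILES.
Other groups present: 1 amide, 1 ester, 1 ketone, 1 primary amine.
Carboxylic acid count: 1.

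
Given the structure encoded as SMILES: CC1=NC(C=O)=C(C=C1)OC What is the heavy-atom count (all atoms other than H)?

Every atom symbol written in the SMILES (organic subset) is one heavy atom; implicit H are not written.
Heavy atoms by element → C:8, N:1, O:2.
Total: 11.

11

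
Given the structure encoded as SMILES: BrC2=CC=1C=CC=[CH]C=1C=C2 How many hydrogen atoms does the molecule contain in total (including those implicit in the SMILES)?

Walk through each heavy atom and fill implicit hydrogens from standard valence (C 4, N 3, O 2, S 2, halogen 1):
  atom 1: Br (halogen, monovalent) → 0 H
  atom 2: C, bond orders sum to 4 (valence 4) → 0 H
  atom 3: C, bond orders sum to 3 (valence 4) → 1 H
  atom 4: C, bond orders sum to 4 (valence 4) → 0 H
  atom 5: C, bond orders sum to 3 (valence 4) → 1 H
  atom 6: C, bond orders sum to 3 (valence 4) → 1 H
  atom 7: C, bond orders sum to 3 (valence 4) → 1 H
  atom 8: C with explicit H count 1
  atom 9: C, bond orders sum to 4 (valence 4) → 0 H
  atom 10: C, bond orders sum to 3 (valence 4) → 1 H
  atom 11: C, bond orders sum to 3 (valence 4) → 1 H
Total hydrogens: 7.

7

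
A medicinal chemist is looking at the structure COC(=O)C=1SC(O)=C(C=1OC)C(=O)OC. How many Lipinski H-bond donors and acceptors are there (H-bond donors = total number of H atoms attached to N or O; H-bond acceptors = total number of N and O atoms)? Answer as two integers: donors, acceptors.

1, 6

Donors: find every N or O and count the H atoms it carries.
  atom 2 (O): bond orders sum to 2 → 0 H
  atom 4 (O): bond orders sum to 2 → 0 H
  atom 8 (O): bond orders sum to 1 → 1 H
  atom 11 (O): bond orders sum to 2 → 0 H
  atom 14 (O): bond orders sum to 2 → 0 H
  atom 15 (O): bond orders sum to 2 → 0 H
Lipinski HBD = 1.
Acceptors: N atoms = 0, O atoms = 6 → HBA = 6.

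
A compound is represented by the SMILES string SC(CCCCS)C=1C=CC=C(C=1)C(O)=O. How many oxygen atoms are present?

2

Scan the SMILES for O atoms (remember two-letter symbols like Cl and Br are single atoms).
Oxygen count: 2.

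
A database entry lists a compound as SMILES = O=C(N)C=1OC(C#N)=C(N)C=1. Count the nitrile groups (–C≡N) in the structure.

1

The nitrile motif appears at heavy-atom position 7 in the SMILES.
Other groups present: 1 amide, 1 primary amine.
Nitrile count: 1.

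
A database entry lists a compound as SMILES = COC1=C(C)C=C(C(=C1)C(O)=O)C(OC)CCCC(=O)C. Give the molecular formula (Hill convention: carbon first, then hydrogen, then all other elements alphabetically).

C16H22O5

Walk through each heavy atom and fill implicit hydrogens from standard valence (C 4, N 3, O 2, S 2, halogen 1):
  atom 1: C, bond orders sum to 1 (valence 4) → 3 H
  atom 2: O, bond orders sum to 2 (valence 2) → 0 H
  atom 3: C, bond orders sum to 4 (valence 4) → 0 H
  atom 4: C, bond orders sum to 4 (valence 4) → 0 H
  atom 5: C, bond orders sum to 1 (valence 4) → 3 H
  atom 6: C, bond orders sum to 3 (valence 4) → 1 H
  atom 7: C, bond orders sum to 4 (valence 4) → 0 H
  atom 8: C, bond orders sum to 4 (valence 4) → 0 H
  atom 9: C, bond orders sum to 3 (valence 4) → 1 H
  atom 10: C, bond orders sum to 4 (valence 4) → 0 H
  atom 11: O, bond orders sum to 1 (valence 2) → 1 H
  atom 12: O, bond orders sum to 2 (valence 2) → 0 H
  atom 13: C, bond orders sum to 3 (valence 4) → 1 H
  atom 14: O, bond orders sum to 2 (valence 2) → 0 H
  atom 15: C, bond orders sum to 1 (valence 4) → 3 H
  atom 16: C, bond orders sum to 2 (valence 4) → 2 H
  atom 17: C, bond orders sum to 2 (valence 4) → 2 H
  atom 18: C, bond orders sum to 2 (valence 4) → 2 H
  atom 19: C, bond orders sum to 4 (valence 4) → 0 H
  atom 20: O, bond orders sum to 2 (valence 2) → 0 H
  atom 21: C, bond orders sum to 1 (valence 4) → 3 H
Totals → C:16, H:22, O:5.
In Hill order: C16H22O5.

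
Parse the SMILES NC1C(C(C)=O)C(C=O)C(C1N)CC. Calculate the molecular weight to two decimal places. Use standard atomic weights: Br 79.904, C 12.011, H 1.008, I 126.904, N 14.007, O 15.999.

First, the molecular formula is C10H18N2O2 (counting implicit H from valence).
  C: 10 × 12.011 = 120.110
  H: 18 × 1.008 = 18.144
  N: 2 × 14.007 = 28.014
  O: 2 × 15.999 = 31.998
Sum: 10×12.011 + 18×1.008 + 2×14.007 + 2×15.999 = 198.266 → 198.27 g/mol.

198.27 g/mol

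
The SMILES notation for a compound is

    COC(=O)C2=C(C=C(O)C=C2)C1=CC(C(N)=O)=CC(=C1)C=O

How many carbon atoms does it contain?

16

Count every carbon token in the SMILES (each C, including those in ring-closure positions and inside branches).
Carbon count: 16.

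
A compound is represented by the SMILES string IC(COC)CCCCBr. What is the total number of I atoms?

1

Scan the SMILES for I atoms (remember two-letter symbols like Cl and Br are single atoms).
Iodine count: 1.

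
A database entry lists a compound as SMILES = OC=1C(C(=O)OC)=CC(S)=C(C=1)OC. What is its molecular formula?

Walk through each heavy atom and fill implicit hydrogens from standard valence (C 4, N 3, O 2, S 2, halogen 1):
  atom 1: O, bond orders sum to 1 (valence 2) → 1 H
  atom 2: C, bond orders sum to 4 (valence 4) → 0 H
  atom 3: C, bond orders sum to 4 (valence 4) → 0 H
  atom 4: C, bond orders sum to 4 (valence 4) → 0 H
  atom 5: O, bond orders sum to 2 (valence 2) → 0 H
  atom 6: O, bond orders sum to 2 (valence 2) → 0 H
  atom 7: C, bond orders sum to 1 (valence 4) → 3 H
  atom 8: C, bond orders sum to 3 (valence 4) → 1 H
  atom 9: C, bond orders sum to 4 (valence 4) → 0 H
  atom 10: S, bond orders sum to 1 (valence 2) → 1 H
  atom 11: C, bond orders sum to 4 (valence 4) → 0 H
  atom 12: C, bond orders sum to 3 (valence 4) → 1 H
  atom 13: O, bond orders sum to 2 (valence 2) → 0 H
  atom 14: C, bond orders sum to 1 (valence 4) → 3 H
Totals → C:9, H:10, O:4, S:1.
In Hill order: C9H10O4S.

C9H10O4S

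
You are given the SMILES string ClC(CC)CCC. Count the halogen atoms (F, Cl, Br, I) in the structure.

1

Halogen atoms appear at heavy-atom position 1 (1×Cl).
Halogen count: 1.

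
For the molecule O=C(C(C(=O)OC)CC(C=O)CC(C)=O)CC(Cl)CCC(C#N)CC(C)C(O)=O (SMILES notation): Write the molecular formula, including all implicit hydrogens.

Walk through each heavy atom and fill implicit hydrogens from standard valence (C 4, N 3, O 2, S 2, halogen 1):
  atom 1: O, bond orders sum to 2 (valence 2) → 0 H
  atom 2: C, bond orders sum to 4 (valence 4) → 0 H
  atom 3: C, bond orders sum to 3 (valence 4) → 1 H
  atom 4: C, bond orders sum to 4 (valence 4) → 0 H
  atom 5: O, bond orders sum to 2 (valence 2) → 0 H
  atom 6: O, bond orders sum to 2 (valence 2) → 0 H
  atom 7: C, bond orders sum to 1 (valence 4) → 3 H
  atom 8: C, bond orders sum to 2 (valence 4) → 2 H
  atom 9: C, bond orders sum to 3 (valence 4) → 1 H
  atom 10: C, bond orders sum to 3 (valence 4) → 1 H
  atom 11: O, bond orders sum to 2 (valence 2) → 0 H
  atom 12: C, bond orders sum to 2 (valence 4) → 2 H
  atom 13: C, bond orders sum to 4 (valence 4) → 0 H
  atom 14: C, bond orders sum to 1 (valence 4) → 3 H
  atom 15: O, bond orders sum to 2 (valence 2) → 0 H
  atom 16: C, bond orders sum to 2 (valence 4) → 2 H
  atom 17: C, bond orders sum to 3 (valence 4) → 1 H
  atom 18: Cl (halogen, monovalent) → 0 H
  atom 19: C, bond orders sum to 2 (valence 4) → 2 H
  atom 20: C, bond orders sum to 2 (valence 4) → 2 H
  atom 21: C, bond orders sum to 3 (valence 4) → 1 H
  atom 22: C, bond orders sum to 4 (valence 4) → 0 H
  atom 23: N, bond orders sum to 3 (valence 3) → 0 H
  atom 24: C, bond orders sum to 2 (valence 4) → 2 H
  atom 25: C, bond orders sum to 3 (valence 4) → 1 H
  atom 26: C, bond orders sum to 1 (valence 4) → 3 H
  atom 27: C, bond orders sum to 4 (valence 4) → 0 H
  atom 28: O, bond orders sum to 1 (valence 2) → 1 H
  atom 29: O, bond orders sum to 2 (valence 2) → 0 H
Totals → C:20, H:28, Cl:1, N:1, O:7.
In Hill order: C20H28ClNO7.

C20H28ClNO7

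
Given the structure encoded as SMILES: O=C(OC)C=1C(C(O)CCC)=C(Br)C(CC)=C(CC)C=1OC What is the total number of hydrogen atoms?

25

Walk through each heavy atom and fill implicit hydrogens from standard valence (C 4, N 3, O 2, S 2, halogen 1):
  atom 1: O, bond orders sum to 2 (valence 2) → 0 H
  atom 2: C, bond orders sum to 4 (valence 4) → 0 H
  atom 3: O, bond orders sum to 2 (valence 2) → 0 H
  atom 4: C, bond orders sum to 1 (valence 4) → 3 H
  atom 5: C, bond orders sum to 4 (valence 4) → 0 H
  atom 6: C, bond orders sum to 4 (valence 4) → 0 H
  atom 7: C, bond orders sum to 3 (valence 4) → 1 H
  atom 8: O, bond orders sum to 1 (valence 2) → 1 H
  atom 9: C, bond orders sum to 2 (valence 4) → 2 H
  atom 10: C, bond orders sum to 2 (valence 4) → 2 H
  atom 11: C, bond orders sum to 1 (valence 4) → 3 H
  atom 12: C, bond orders sum to 4 (valence 4) → 0 H
  atom 13: Br (halogen, monovalent) → 0 H
  atom 14: C, bond orders sum to 4 (valence 4) → 0 H
  atom 15: C, bond orders sum to 2 (valence 4) → 2 H
  atom 16: C, bond orders sum to 1 (valence 4) → 3 H
  atom 17: C, bond orders sum to 4 (valence 4) → 0 H
  atom 18: C, bond orders sum to 2 (valence 4) → 2 H
  atom 19: C, bond orders sum to 1 (valence 4) → 3 H
  atom 20: C, bond orders sum to 4 (valence 4) → 0 H
  atom 21: O, bond orders sum to 2 (valence 2) → 0 H
  atom 22: C, bond orders sum to 1 (valence 4) → 3 H
Total hydrogens: 25.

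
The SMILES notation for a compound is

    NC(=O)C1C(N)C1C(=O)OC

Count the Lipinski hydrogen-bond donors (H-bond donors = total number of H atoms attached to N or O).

Donors: find every N or O and count the H atoms it carries.
  atom 1 (N): bond orders sum to 1 → 2 H
  atom 3 (O): bond orders sum to 2 → 0 H
  atom 6 (N): bond orders sum to 1 → 2 H
  atom 9 (O): bond orders sum to 2 → 0 H
  atom 10 (O): bond orders sum to 2 → 0 H
Lipinski HBD = 4.

4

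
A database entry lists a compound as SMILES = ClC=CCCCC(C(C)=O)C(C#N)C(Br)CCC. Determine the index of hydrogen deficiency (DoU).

4

Molecular formula: C14H21BrClNO.
DoU = (2C + 2 + N − H − X) / 2, where X is the halogen count and O/S are ignored.
    = (2·14 + 2 + 1 − 21 − 2) / 2 = 8 / 2 = 4.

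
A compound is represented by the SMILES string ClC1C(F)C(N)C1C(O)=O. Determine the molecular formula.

C5H7ClFNO2

Walk through each heavy atom and fill implicit hydrogens from standard valence (C 4, N 3, O 2, S 2, halogen 1):
  atom 1: Cl (halogen, monovalent) → 0 H
  atom 2: C, bond orders sum to 3 (valence 4) → 1 H
  atom 3: C, bond orders sum to 3 (valence 4) → 1 H
  atom 4: F (halogen, monovalent) → 0 H
  atom 5: C, bond orders sum to 3 (valence 4) → 1 H
  atom 6: N, bond orders sum to 1 (valence 3) → 2 H
  atom 7: C, bond orders sum to 3 (valence 4) → 1 H
  atom 8: C, bond orders sum to 4 (valence 4) → 0 H
  atom 9: O, bond orders sum to 1 (valence 2) → 1 H
  atom 10: O, bond orders sum to 2 (valence 2) → 0 H
Totals → C:5, H:7, Cl:1, F:1, N:1, O:2.
In Hill order: C5H7ClFNO2.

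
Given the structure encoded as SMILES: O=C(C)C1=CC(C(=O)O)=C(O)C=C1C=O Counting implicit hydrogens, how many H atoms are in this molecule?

8

Walk through each heavy atom and fill implicit hydrogens from standard valence (C 4, N 3, O 2, S 2, halogen 1):
  atom 1: O, bond orders sum to 2 (valence 2) → 0 H
  atom 2: C, bond orders sum to 4 (valence 4) → 0 H
  atom 3: C, bond orders sum to 1 (valence 4) → 3 H
  atom 4: C, bond orders sum to 4 (valence 4) → 0 H
  atom 5: C, bond orders sum to 3 (valence 4) → 1 H
  atom 6: C, bond orders sum to 4 (valence 4) → 0 H
  atom 7: C, bond orders sum to 4 (valence 4) → 0 H
  atom 8: O, bond orders sum to 2 (valence 2) → 0 H
  atom 9: O, bond orders sum to 1 (valence 2) → 1 H
  atom 10: C, bond orders sum to 4 (valence 4) → 0 H
  atom 11: O, bond orders sum to 1 (valence 2) → 1 H
  atom 12: C, bond orders sum to 3 (valence 4) → 1 H
  atom 13: C, bond orders sum to 4 (valence 4) → 0 H
  atom 14: C, bond orders sum to 3 (valence 4) → 1 H
  atom 15: O, bond orders sum to 2 (valence 2) → 0 H
Total hydrogens: 8.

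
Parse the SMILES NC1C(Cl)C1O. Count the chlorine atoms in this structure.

1

Scan the SMILES for Cl atoms (remember two-letter symbols like Cl and Br are single atoms).
Chlorine count: 1.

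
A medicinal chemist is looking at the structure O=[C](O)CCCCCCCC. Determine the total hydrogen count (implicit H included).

Walk through each heavy atom and fill implicit hydrogens from standard valence (C 4, N 3, O 2, S 2, halogen 1):
  atom 1: O, bond orders sum to 2 (valence 2) → 0 H
  atom 2: C with explicit H count 0
  atom 3: O, bond orders sum to 1 (valence 2) → 1 H
  atom 4: C, bond orders sum to 2 (valence 4) → 2 H
  atom 5: C, bond orders sum to 2 (valence 4) → 2 H
  atom 6: C, bond orders sum to 2 (valence 4) → 2 H
  atom 7: C, bond orders sum to 2 (valence 4) → 2 H
  atom 8: C, bond orders sum to 2 (valence 4) → 2 H
  atom 9: C, bond orders sum to 2 (valence 4) → 2 H
  atom 10: C, bond orders sum to 2 (valence 4) → 2 H
  atom 11: C, bond orders sum to 1 (valence 4) → 3 H
Total hydrogens: 18.

18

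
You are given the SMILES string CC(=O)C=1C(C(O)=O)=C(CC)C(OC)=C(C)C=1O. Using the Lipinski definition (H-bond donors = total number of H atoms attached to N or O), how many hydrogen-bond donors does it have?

Donors: find every N or O and count the H atoms it carries.
  atom 3 (O): bond orders sum to 2 → 0 H
  atom 7 (O): bond orders sum to 1 → 1 H
  atom 8 (O): bond orders sum to 2 → 0 H
  atom 13 (O): bond orders sum to 2 → 0 H
  atom 18 (O): bond orders sum to 1 → 1 H
Lipinski HBD = 2.

2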